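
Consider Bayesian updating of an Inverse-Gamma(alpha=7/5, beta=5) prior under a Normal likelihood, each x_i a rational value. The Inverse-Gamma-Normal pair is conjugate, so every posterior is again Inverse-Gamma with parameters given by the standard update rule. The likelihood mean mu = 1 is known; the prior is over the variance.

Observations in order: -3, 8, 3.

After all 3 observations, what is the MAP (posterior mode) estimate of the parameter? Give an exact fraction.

395/39

obs 1: x=-3 → posterior Inverse-Gamma(19/10, 13)
obs 2: x=8 → posterior Inverse-Gamma(12/5, 75/2)
obs 3: x=3 → posterior Inverse-Gamma(29/10, 79/2)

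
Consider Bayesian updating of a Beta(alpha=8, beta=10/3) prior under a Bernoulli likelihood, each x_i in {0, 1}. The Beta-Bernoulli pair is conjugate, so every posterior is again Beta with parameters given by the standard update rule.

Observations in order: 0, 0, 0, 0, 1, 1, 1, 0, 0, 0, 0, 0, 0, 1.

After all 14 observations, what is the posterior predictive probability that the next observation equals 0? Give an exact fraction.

10/19

obs 1: x=0 → posterior Beta(8, 13/3)
obs 2: x=0 → posterior Beta(8, 16/3)
obs 3: x=0 → posterior Beta(8, 19/3)
obs 4: x=0 → posterior Beta(8, 22/3)
obs 5: x=1 → posterior Beta(9, 22/3)
obs 6: x=1 → posterior Beta(10, 22/3)
obs 7: x=1 → posterior Beta(11, 22/3)
obs 8: x=0 → posterior Beta(11, 25/3)
obs 9: x=0 → posterior Beta(11, 28/3)
obs 10: x=0 → posterior Beta(11, 31/3)
obs 11: x=0 → posterior Beta(11, 34/3)
obs 12: x=0 → posterior Beta(11, 37/3)
obs 13: x=0 → posterior Beta(11, 40/3)
obs 14: x=1 → posterior Beta(12, 40/3)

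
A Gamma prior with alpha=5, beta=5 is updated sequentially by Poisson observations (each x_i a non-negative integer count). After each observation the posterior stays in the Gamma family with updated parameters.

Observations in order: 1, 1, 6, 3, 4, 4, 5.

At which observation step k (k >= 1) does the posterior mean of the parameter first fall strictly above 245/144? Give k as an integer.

k = 4

obs 1: x=1 → posterior Gamma(6, 6)
obs 2: x=1 → posterior Gamma(7, 7)
obs 3: x=6 → posterior Gamma(13, 8)
obs 4: x=3 → posterior Gamma(16, 9)
obs 5: x=4 → posterior Gamma(20, 10)
obs 6: x=4 → posterior Gamma(24, 11)
obs 7: x=5 → posterior Gamma(29, 12)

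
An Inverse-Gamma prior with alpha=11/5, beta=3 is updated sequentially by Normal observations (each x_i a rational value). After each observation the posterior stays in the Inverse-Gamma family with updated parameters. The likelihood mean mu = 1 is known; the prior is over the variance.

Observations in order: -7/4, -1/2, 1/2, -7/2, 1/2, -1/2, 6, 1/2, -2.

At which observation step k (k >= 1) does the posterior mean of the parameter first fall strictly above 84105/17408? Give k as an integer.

obs 1: x=-7/4 → posterior Inverse-Gamma(27/10, 217/32)
obs 2: x=-1/2 → posterior Inverse-Gamma(16/5, 253/32)
obs 3: x=1/2 → posterior Inverse-Gamma(37/10, 257/32)
obs 4: x=-7/2 → posterior Inverse-Gamma(21/5, 581/32)
obs 5: x=1/2 → posterior Inverse-Gamma(47/10, 585/32)
obs 6: x=-1/2 → posterior Inverse-Gamma(26/5, 621/32)
obs 7: x=6 → posterior Inverse-Gamma(57/10, 1021/32)
obs 8: x=1/2 → posterior Inverse-Gamma(31/5, 1025/32)
obs 9: x=-2 → posterior Inverse-Gamma(67/10, 1169/32)

k = 4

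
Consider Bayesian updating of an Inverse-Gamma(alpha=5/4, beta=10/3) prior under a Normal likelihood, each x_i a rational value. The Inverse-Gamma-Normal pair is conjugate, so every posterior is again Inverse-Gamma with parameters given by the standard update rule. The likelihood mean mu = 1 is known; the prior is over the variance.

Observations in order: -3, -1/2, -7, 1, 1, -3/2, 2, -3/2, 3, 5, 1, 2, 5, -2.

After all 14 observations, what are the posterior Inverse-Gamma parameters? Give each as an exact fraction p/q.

obs 1: x=-3 → posterior Inverse-Gamma(7/4, 34/3)
obs 2: x=-1/2 → posterior Inverse-Gamma(9/4, 299/24)
obs 3: x=-7 → posterior Inverse-Gamma(11/4, 1067/24)
obs 4: x=1 → posterior Inverse-Gamma(13/4, 1067/24)
obs 5: x=1 → posterior Inverse-Gamma(15/4, 1067/24)
obs 6: x=-3/2 → posterior Inverse-Gamma(17/4, 571/12)
obs 7: x=2 → posterior Inverse-Gamma(19/4, 577/12)
obs 8: x=-3/2 → posterior Inverse-Gamma(21/4, 1229/24)
obs 9: x=3 → posterior Inverse-Gamma(23/4, 1277/24)
obs 10: x=5 → posterior Inverse-Gamma(25/4, 1469/24)
obs 11: x=1 → posterior Inverse-Gamma(27/4, 1469/24)
obs 12: x=2 → posterior Inverse-Gamma(29/4, 1481/24)
obs 13: x=5 → posterior Inverse-Gamma(31/4, 1673/24)
obs 14: x=-2 → posterior Inverse-Gamma(33/4, 1781/24)

alpha=33/4, beta=1781/24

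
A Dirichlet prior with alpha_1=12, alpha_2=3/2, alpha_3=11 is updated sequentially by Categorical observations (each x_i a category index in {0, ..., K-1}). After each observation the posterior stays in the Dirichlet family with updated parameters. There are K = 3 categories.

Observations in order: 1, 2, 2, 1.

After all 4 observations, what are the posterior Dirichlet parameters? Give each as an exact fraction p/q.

obs 1: x=1 → posterior Dirichlet(12, 5/2, 11)
obs 2: x=2 → posterior Dirichlet(12, 5/2, 12)
obs 3: x=2 → posterior Dirichlet(12, 5/2, 13)
obs 4: x=1 → posterior Dirichlet(12, 7/2, 13)

alpha_1=12, alpha_2=7/2, alpha_3=13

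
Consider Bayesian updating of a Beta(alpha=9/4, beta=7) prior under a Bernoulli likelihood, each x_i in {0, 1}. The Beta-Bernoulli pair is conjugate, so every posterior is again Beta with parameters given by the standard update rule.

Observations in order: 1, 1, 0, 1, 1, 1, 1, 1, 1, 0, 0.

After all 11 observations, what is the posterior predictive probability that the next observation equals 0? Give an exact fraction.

obs 1: x=1 → posterior Beta(13/4, 7)
obs 2: x=1 → posterior Beta(17/4, 7)
obs 3: x=0 → posterior Beta(17/4, 8)
obs 4: x=1 → posterior Beta(21/4, 8)
obs 5: x=1 → posterior Beta(25/4, 8)
obs 6: x=1 → posterior Beta(29/4, 8)
obs 7: x=1 → posterior Beta(33/4, 8)
obs 8: x=1 → posterior Beta(37/4, 8)
obs 9: x=1 → posterior Beta(41/4, 8)
obs 10: x=0 → posterior Beta(41/4, 9)
obs 11: x=0 → posterior Beta(41/4, 10)

40/81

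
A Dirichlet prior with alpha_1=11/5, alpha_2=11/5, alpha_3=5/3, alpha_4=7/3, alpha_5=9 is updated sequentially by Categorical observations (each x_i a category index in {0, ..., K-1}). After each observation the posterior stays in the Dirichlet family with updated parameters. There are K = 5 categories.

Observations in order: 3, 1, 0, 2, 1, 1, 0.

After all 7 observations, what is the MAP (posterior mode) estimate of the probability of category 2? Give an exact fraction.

25/291

obs 1: x=3 → posterior Dirichlet(11/5, 11/5, 5/3, 10/3, 9)
obs 2: x=1 → posterior Dirichlet(11/5, 16/5, 5/3, 10/3, 9)
obs 3: x=0 → posterior Dirichlet(16/5, 16/5, 5/3, 10/3, 9)
obs 4: x=2 → posterior Dirichlet(16/5, 16/5, 8/3, 10/3, 9)
obs 5: x=1 → posterior Dirichlet(16/5, 21/5, 8/3, 10/3, 9)
obs 6: x=1 → posterior Dirichlet(16/5, 26/5, 8/3, 10/3, 9)
obs 7: x=0 → posterior Dirichlet(21/5, 26/5, 8/3, 10/3, 9)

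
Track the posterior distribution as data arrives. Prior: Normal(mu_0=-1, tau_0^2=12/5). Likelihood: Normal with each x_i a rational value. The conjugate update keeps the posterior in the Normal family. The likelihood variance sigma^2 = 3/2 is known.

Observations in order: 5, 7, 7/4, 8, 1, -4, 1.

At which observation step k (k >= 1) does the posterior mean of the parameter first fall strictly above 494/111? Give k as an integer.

obs 1: x=5 → posterior Normal(35/13, 12/13)
obs 2: x=7 → posterior Normal(13/3, 4/7)
obs 3: x=7/4 → posterior Normal(105/29, 12/29)
obs 4: x=8 → posterior Normal(169/37, 12/37)
obs 5: x=1 → posterior Normal(59/15, 4/15)
obs 6: x=-4 → posterior Normal(145/53, 12/53)
obs 7: x=1 → posterior Normal(153/61, 12/61)

k = 4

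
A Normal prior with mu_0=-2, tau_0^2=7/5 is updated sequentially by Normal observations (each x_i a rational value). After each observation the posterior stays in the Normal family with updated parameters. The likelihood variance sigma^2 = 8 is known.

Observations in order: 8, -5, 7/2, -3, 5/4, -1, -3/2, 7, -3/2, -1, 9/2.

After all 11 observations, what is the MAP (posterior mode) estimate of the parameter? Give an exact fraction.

-5/468

obs 1: x=8 → posterior Normal(-24/47, 56/47)
obs 2: x=-5 → posterior Normal(-59/54, 28/27)
obs 3: x=7/2 → posterior Normal(-69/122, 56/61)
obs 4: x=-3 → posterior Normal(-111/136, 14/17)
obs 5: x=5/4 → posterior Normal(-187/300, 56/75)
obs 6: x=-1 → posterior Normal(-215/328, 28/41)
obs 7: x=-3/2 → posterior Normal(-257/356, 56/89)
obs 8: x=7 → posterior Normal(-61/384, 7/12)
obs 9: x=-3/2 → posterior Normal(-1/4, 56/103)
obs 10: x=-1 → posterior Normal(-131/440, 28/55)
obs 11: x=9/2 → posterior Normal(-5/468, 56/117)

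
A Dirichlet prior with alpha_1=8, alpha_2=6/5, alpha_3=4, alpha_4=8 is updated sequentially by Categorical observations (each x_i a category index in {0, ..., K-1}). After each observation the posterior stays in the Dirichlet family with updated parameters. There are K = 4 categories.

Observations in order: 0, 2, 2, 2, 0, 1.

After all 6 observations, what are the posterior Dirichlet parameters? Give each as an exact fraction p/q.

alpha_1=10, alpha_2=11/5, alpha_3=7, alpha_4=8

obs 1: x=0 → posterior Dirichlet(9, 6/5, 4, 8)
obs 2: x=2 → posterior Dirichlet(9, 6/5, 5, 8)
obs 3: x=2 → posterior Dirichlet(9, 6/5, 6, 8)
obs 4: x=2 → posterior Dirichlet(9, 6/5, 7, 8)
obs 5: x=0 → posterior Dirichlet(10, 6/5, 7, 8)
obs 6: x=1 → posterior Dirichlet(10, 11/5, 7, 8)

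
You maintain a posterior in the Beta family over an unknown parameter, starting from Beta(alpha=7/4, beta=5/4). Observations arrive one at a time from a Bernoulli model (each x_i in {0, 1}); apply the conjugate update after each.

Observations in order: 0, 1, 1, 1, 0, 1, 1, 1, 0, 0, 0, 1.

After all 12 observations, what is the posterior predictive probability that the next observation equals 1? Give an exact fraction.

7/12

obs 1: x=0 → posterior Beta(7/4, 9/4)
obs 2: x=1 → posterior Beta(11/4, 9/4)
obs 3: x=1 → posterior Beta(15/4, 9/4)
obs 4: x=1 → posterior Beta(19/4, 9/4)
obs 5: x=0 → posterior Beta(19/4, 13/4)
obs 6: x=1 → posterior Beta(23/4, 13/4)
obs 7: x=1 → posterior Beta(27/4, 13/4)
obs 8: x=1 → posterior Beta(31/4, 13/4)
obs 9: x=0 → posterior Beta(31/4, 17/4)
obs 10: x=0 → posterior Beta(31/4, 21/4)
obs 11: x=0 → posterior Beta(31/4, 25/4)
obs 12: x=1 → posterior Beta(35/4, 25/4)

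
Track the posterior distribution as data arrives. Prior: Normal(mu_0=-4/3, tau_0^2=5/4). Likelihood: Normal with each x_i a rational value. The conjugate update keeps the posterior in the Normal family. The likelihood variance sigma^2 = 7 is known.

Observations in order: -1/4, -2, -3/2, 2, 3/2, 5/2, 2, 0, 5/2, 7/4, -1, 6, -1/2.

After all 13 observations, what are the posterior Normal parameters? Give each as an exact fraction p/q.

mu_0=83/279, tau_0^2=35/93

obs 1: x=-1/4 → posterior Normal(-463/396, 35/33)
obs 2: x=-2 → posterior Normal(-583/456, 35/38)
obs 3: x=-3/2 → posterior Normal(-673/516, 35/43)
obs 4: x=2 → posterior Normal(-553/576, 35/48)
obs 5: x=3/2 → posterior Normal(-463/636, 35/53)
obs 6: x=5/2 → posterior Normal(-313/696, 35/58)
obs 7: x=2 → posterior Normal(-193/756, 5/9)
obs 8: x=0 → posterior Normal(-193/816, 35/68)
obs 9: x=5/2 → posterior Normal(-43/876, 35/73)
obs 10: x=7/4 → posterior Normal(31/468, 35/78)
obs 11: x=-1 → posterior Normal(1/498, 35/83)
obs 12: x=6 → posterior Normal(181/528, 35/88)
obs 13: x=-1/2 → posterior Normal(83/279, 35/93)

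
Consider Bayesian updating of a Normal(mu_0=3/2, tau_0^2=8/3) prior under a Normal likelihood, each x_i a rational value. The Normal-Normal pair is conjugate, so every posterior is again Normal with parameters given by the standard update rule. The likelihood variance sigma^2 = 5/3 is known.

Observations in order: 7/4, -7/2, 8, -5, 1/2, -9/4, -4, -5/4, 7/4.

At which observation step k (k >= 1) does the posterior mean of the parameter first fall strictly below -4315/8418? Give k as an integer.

obs 1: x=7/4 → posterior Normal(43/26, 40/39)
obs 2: x=-7/2 → posterior Normal(-13/42, 40/63)
obs 3: x=8 → posterior Normal(115/58, 40/87)
obs 4: x=-5 → posterior Normal(35/74, 40/111)
obs 5: x=1/2 → posterior Normal(43/90, 8/27)
obs 6: x=-9/4 → posterior Normal(7/106, 40/159)
obs 7: x=-4 → posterior Normal(-57/122, 40/183)
obs 8: x=-5/4 → posterior Normal(-77/138, 40/207)
obs 9: x=7/4 → posterior Normal(-7/22, 40/231)

k = 8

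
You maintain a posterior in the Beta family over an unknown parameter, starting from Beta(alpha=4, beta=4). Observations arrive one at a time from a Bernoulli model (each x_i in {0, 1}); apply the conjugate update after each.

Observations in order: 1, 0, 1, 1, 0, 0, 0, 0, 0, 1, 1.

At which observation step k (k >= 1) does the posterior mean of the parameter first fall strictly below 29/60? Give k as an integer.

obs 1: x=1 → posterior Beta(5, 4)
obs 2: x=0 → posterior Beta(5, 5)
obs 3: x=1 → posterior Beta(6, 5)
obs 4: x=1 → posterior Beta(7, 5)
obs 5: x=0 → posterior Beta(7, 6)
obs 6: x=0 → posterior Beta(7, 7)
obs 7: x=0 → posterior Beta(7, 8)
obs 8: x=0 → posterior Beta(7, 9)
obs 9: x=0 → posterior Beta(7, 10)
obs 10: x=1 → posterior Beta(8, 10)
obs 11: x=1 → posterior Beta(9, 10)

k = 7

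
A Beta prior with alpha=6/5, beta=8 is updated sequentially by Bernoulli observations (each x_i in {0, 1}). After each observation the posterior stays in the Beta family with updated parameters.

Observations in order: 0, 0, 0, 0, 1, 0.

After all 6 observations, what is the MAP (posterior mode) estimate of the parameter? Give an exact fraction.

obs 1: x=0 → posterior Beta(6/5, 9)
obs 2: x=0 → posterior Beta(6/5, 10)
obs 3: x=0 → posterior Beta(6/5, 11)
obs 4: x=0 → posterior Beta(6/5, 12)
obs 5: x=1 → posterior Beta(11/5, 12)
obs 6: x=0 → posterior Beta(11/5, 13)

1/11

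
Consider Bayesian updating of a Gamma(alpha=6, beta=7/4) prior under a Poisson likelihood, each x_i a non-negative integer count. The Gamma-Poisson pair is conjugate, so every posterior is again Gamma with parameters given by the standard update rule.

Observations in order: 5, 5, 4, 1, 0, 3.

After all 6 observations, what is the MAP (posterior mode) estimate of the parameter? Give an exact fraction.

92/31

obs 1: x=5 → posterior Gamma(11, 11/4)
obs 2: x=5 → posterior Gamma(16, 15/4)
obs 3: x=4 → posterior Gamma(20, 19/4)
obs 4: x=1 → posterior Gamma(21, 23/4)
obs 5: x=0 → posterior Gamma(21, 27/4)
obs 6: x=3 → posterior Gamma(24, 31/4)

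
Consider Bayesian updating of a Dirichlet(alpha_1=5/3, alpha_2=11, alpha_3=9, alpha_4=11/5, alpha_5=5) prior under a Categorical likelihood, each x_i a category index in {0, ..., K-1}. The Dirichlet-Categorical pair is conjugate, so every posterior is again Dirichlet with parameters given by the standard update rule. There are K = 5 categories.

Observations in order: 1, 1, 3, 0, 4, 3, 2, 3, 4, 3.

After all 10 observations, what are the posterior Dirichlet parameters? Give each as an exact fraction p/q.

alpha_1=8/3, alpha_2=13, alpha_3=10, alpha_4=31/5, alpha_5=7

obs 1: x=1 → posterior Dirichlet(5/3, 12, 9, 11/5, 5)
obs 2: x=1 → posterior Dirichlet(5/3, 13, 9, 11/5, 5)
obs 3: x=3 → posterior Dirichlet(5/3, 13, 9, 16/5, 5)
obs 4: x=0 → posterior Dirichlet(8/3, 13, 9, 16/5, 5)
obs 5: x=4 → posterior Dirichlet(8/3, 13, 9, 16/5, 6)
obs 6: x=3 → posterior Dirichlet(8/3, 13, 9, 21/5, 6)
obs 7: x=2 → posterior Dirichlet(8/3, 13, 10, 21/5, 6)
obs 8: x=3 → posterior Dirichlet(8/3, 13, 10, 26/5, 6)
obs 9: x=4 → posterior Dirichlet(8/3, 13, 10, 26/5, 7)
obs 10: x=3 → posterior Dirichlet(8/3, 13, 10, 31/5, 7)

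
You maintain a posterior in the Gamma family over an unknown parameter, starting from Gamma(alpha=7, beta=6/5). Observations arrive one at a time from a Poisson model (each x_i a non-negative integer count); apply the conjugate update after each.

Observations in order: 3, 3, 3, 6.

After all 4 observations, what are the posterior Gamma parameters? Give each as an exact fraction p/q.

obs 1: x=3 → posterior Gamma(10, 11/5)
obs 2: x=3 → posterior Gamma(13, 16/5)
obs 3: x=3 → posterior Gamma(16, 21/5)
obs 4: x=6 → posterior Gamma(22, 26/5)

alpha=22, beta=26/5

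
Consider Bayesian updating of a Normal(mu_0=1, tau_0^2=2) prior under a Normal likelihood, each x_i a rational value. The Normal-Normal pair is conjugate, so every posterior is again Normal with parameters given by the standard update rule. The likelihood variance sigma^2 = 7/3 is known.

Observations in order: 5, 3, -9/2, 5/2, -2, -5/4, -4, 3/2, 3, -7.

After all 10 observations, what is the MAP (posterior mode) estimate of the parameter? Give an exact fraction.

obs 1: x=5 → posterior Normal(37/13, 14/13)
obs 2: x=3 → posterior Normal(55/19, 14/19)
obs 3: x=-9/2 → posterior Normal(28/25, 14/25)
obs 4: x=5/2 → posterior Normal(43/31, 14/31)
obs 5: x=-2 → posterior Normal(31/37, 14/37)
obs 6: x=-5/4 → posterior Normal(47/86, 14/43)
obs 7: x=-4 → posterior Normal(-1/98, 2/7)
obs 8: x=3/2 → posterior Normal(17/110, 14/55)
obs 9: x=3 → posterior Normal(53/122, 14/61)
obs 10: x=-7 → posterior Normal(-31/134, 14/67)

-31/134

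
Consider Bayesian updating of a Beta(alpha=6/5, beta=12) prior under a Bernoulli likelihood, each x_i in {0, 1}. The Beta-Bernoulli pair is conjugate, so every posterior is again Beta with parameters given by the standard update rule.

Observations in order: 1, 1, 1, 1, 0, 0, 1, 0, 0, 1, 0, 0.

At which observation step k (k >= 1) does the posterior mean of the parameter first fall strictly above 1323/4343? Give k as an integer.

obs 1: x=1 → posterior Beta(11/5, 12)
obs 2: x=1 → posterior Beta(16/5, 12)
obs 3: x=1 → posterior Beta(21/5, 12)
obs 4: x=1 → posterior Beta(26/5, 12)
obs 5: x=0 → posterior Beta(26/5, 13)
obs 6: x=0 → posterior Beta(26/5, 14)
obs 7: x=1 → posterior Beta(31/5, 14)
obs 8: x=0 → posterior Beta(31/5, 15)
obs 9: x=0 → posterior Beta(31/5, 16)
obs 10: x=1 → posterior Beta(36/5, 16)
obs 11: x=0 → posterior Beta(36/5, 17)
obs 12: x=0 → posterior Beta(36/5, 18)

k = 7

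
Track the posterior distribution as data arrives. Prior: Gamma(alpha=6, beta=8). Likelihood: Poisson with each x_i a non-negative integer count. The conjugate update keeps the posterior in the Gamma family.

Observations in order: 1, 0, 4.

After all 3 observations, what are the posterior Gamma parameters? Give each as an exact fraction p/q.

alpha=11, beta=11

obs 1: x=1 → posterior Gamma(7, 9)
obs 2: x=0 → posterior Gamma(7, 10)
obs 3: x=4 → posterior Gamma(11, 11)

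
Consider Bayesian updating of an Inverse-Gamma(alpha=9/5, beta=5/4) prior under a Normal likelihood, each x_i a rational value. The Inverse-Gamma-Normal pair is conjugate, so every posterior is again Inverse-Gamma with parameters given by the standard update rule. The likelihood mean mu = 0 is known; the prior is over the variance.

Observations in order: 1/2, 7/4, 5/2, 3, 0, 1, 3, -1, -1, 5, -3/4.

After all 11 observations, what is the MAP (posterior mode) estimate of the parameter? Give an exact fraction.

2345/664

obs 1: x=1/2 → posterior Inverse-Gamma(23/10, 11/8)
obs 2: x=7/4 → posterior Inverse-Gamma(14/5, 93/32)
obs 3: x=5/2 → posterior Inverse-Gamma(33/10, 193/32)
obs 4: x=3 → posterior Inverse-Gamma(19/5, 337/32)
obs 5: x=0 → posterior Inverse-Gamma(43/10, 337/32)
obs 6: x=1 → posterior Inverse-Gamma(24/5, 353/32)
obs 7: x=3 → posterior Inverse-Gamma(53/10, 497/32)
obs 8: x=-1 → posterior Inverse-Gamma(29/5, 513/32)
obs 9: x=-1 → posterior Inverse-Gamma(63/10, 529/32)
obs 10: x=5 → posterior Inverse-Gamma(34/5, 929/32)
obs 11: x=-3/4 → posterior Inverse-Gamma(73/10, 469/16)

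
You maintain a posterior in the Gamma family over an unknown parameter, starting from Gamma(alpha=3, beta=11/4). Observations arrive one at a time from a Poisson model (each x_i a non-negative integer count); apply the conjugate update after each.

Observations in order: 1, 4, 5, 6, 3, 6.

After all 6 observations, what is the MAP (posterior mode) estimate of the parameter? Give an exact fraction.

108/35

obs 1: x=1 → posterior Gamma(4, 15/4)
obs 2: x=4 → posterior Gamma(8, 19/4)
obs 3: x=5 → posterior Gamma(13, 23/4)
obs 4: x=6 → posterior Gamma(19, 27/4)
obs 5: x=3 → posterior Gamma(22, 31/4)
obs 6: x=6 → posterior Gamma(28, 35/4)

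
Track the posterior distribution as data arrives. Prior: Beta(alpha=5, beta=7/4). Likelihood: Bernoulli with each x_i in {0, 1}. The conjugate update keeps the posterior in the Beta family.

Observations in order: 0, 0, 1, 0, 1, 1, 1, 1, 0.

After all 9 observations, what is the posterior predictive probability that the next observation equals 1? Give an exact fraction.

40/63

obs 1: x=0 → posterior Beta(5, 11/4)
obs 2: x=0 → posterior Beta(5, 15/4)
obs 3: x=1 → posterior Beta(6, 15/4)
obs 4: x=0 → posterior Beta(6, 19/4)
obs 5: x=1 → posterior Beta(7, 19/4)
obs 6: x=1 → posterior Beta(8, 19/4)
obs 7: x=1 → posterior Beta(9, 19/4)
obs 8: x=1 → posterior Beta(10, 19/4)
obs 9: x=0 → posterior Beta(10, 23/4)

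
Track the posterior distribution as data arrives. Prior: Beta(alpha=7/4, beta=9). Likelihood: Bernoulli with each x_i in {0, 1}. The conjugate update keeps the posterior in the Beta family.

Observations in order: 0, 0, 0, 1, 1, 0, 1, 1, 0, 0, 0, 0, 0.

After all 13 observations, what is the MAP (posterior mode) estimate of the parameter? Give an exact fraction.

obs 1: x=0 → posterior Beta(7/4, 10)
obs 2: x=0 → posterior Beta(7/4, 11)
obs 3: x=0 → posterior Beta(7/4, 12)
obs 4: x=1 → posterior Beta(11/4, 12)
obs 5: x=1 → posterior Beta(15/4, 12)
obs 6: x=0 → posterior Beta(15/4, 13)
obs 7: x=1 → posterior Beta(19/4, 13)
obs 8: x=1 → posterior Beta(23/4, 13)
obs 9: x=0 → posterior Beta(23/4, 14)
obs 10: x=0 → posterior Beta(23/4, 15)
obs 11: x=0 → posterior Beta(23/4, 16)
obs 12: x=0 → posterior Beta(23/4, 17)
obs 13: x=0 → posterior Beta(23/4, 18)

19/87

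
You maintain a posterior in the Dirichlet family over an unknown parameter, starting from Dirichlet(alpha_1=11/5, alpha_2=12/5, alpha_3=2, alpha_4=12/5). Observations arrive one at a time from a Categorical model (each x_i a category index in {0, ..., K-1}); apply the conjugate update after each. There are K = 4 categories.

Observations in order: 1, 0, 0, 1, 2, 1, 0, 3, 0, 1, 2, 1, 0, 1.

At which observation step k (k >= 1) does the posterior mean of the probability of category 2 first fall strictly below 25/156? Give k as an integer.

k = 4

obs 1: x=1 → posterior Dirichlet(11/5, 17/5, 2, 12/5)
obs 2: x=0 → posterior Dirichlet(16/5, 17/5, 2, 12/5)
obs 3: x=0 → posterior Dirichlet(21/5, 17/5, 2, 12/5)
obs 4: x=1 → posterior Dirichlet(21/5, 22/5, 2, 12/5)
obs 5: x=2 → posterior Dirichlet(21/5, 22/5, 3, 12/5)
obs 6: x=1 → posterior Dirichlet(21/5, 27/5, 3, 12/5)
obs 7: x=0 → posterior Dirichlet(26/5, 27/5, 3, 12/5)
obs 8: x=3 → posterior Dirichlet(26/5, 27/5, 3, 17/5)
obs 9: x=0 → posterior Dirichlet(31/5, 27/5, 3, 17/5)
obs 10: x=1 → posterior Dirichlet(31/5, 32/5, 3, 17/5)
obs 11: x=2 → posterior Dirichlet(31/5, 32/5, 4, 17/5)
obs 12: x=1 → posterior Dirichlet(31/5, 37/5, 4, 17/5)
obs 13: x=0 → posterior Dirichlet(36/5, 37/5, 4, 17/5)
obs 14: x=1 → posterior Dirichlet(36/5, 42/5, 4, 17/5)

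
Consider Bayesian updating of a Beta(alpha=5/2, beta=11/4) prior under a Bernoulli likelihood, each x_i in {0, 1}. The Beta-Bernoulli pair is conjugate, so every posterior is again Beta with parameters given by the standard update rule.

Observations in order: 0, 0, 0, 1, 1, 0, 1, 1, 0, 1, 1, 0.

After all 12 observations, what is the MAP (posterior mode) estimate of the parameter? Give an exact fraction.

30/61

obs 1: x=0 → posterior Beta(5/2, 15/4)
obs 2: x=0 → posterior Beta(5/2, 19/4)
obs 3: x=0 → posterior Beta(5/2, 23/4)
obs 4: x=1 → posterior Beta(7/2, 23/4)
obs 5: x=1 → posterior Beta(9/2, 23/4)
obs 6: x=0 → posterior Beta(9/2, 27/4)
obs 7: x=1 → posterior Beta(11/2, 27/4)
obs 8: x=1 → posterior Beta(13/2, 27/4)
obs 9: x=0 → posterior Beta(13/2, 31/4)
obs 10: x=1 → posterior Beta(15/2, 31/4)
obs 11: x=1 → posterior Beta(17/2, 31/4)
obs 12: x=0 → posterior Beta(17/2, 35/4)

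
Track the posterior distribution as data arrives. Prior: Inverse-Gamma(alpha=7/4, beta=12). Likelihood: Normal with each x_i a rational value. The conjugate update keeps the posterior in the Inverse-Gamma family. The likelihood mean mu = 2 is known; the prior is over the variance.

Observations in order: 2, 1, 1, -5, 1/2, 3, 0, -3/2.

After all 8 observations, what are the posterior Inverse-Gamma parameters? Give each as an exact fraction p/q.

alpha=23/4, beta=189/4

obs 1: x=2 → posterior Inverse-Gamma(9/4, 12)
obs 2: x=1 → posterior Inverse-Gamma(11/4, 25/2)
obs 3: x=1 → posterior Inverse-Gamma(13/4, 13)
obs 4: x=-5 → posterior Inverse-Gamma(15/4, 75/2)
obs 5: x=1/2 → posterior Inverse-Gamma(17/4, 309/8)
obs 6: x=3 → posterior Inverse-Gamma(19/4, 313/8)
obs 7: x=0 → posterior Inverse-Gamma(21/4, 329/8)
obs 8: x=-3/2 → posterior Inverse-Gamma(23/4, 189/4)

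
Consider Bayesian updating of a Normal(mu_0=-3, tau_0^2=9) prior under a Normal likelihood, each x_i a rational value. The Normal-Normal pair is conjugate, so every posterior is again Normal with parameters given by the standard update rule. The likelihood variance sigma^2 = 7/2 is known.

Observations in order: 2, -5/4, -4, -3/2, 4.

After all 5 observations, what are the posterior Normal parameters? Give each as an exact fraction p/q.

mu_0=-69/194, tau_0^2=63/97

obs 1: x=2 → posterior Normal(3/5, 63/25)
obs 2: x=-5/4 → posterior Normal(-15/86, 63/43)
obs 3: x=-4 → posterior Normal(-159/122, 63/61)
obs 4: x=-3/2 → posterior Normal(-213/158, 63/79)
obs 5: x=4 → posterior Normal(-69/194, 63/97)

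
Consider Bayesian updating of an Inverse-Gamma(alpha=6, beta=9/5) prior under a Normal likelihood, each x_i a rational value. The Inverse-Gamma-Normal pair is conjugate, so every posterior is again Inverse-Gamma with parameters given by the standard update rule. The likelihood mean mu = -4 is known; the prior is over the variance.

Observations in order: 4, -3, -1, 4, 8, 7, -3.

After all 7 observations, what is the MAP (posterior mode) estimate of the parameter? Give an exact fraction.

obs 1: x=4 → posterior Inverse-Gamma(13/2, 169/5)
obs 2: x=-3 → posterior Inverse-Gamma(7, 343/10)
obs 3: x=-1 → posterior Inverse-Gamma(15/2, 194/5)
obs 4: x=4 → posterior Inverse-Gamma(8, 354/5)
obs 5: x=8 → posterior Inverse-Gamma(17/2, 714/5)
obs 6: x=7 → posterior Inverse-Gamma(9, 2033/10)
obs 7: x=-3 → posterior Inverse-Gamma(19/2, 1019/5)

2038/105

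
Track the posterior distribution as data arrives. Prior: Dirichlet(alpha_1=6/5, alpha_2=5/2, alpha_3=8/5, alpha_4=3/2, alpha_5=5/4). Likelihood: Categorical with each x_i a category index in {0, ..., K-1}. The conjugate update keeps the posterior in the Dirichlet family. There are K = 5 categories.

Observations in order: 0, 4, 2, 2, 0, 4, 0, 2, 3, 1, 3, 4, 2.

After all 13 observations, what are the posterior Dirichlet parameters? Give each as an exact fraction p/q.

alpha_1=21/5, alpha_2=7/2, alpha_3=28/5, alpha_4=7/2, alpha_5=17/4

obs 1: x=0 → posterior Dirichlet(11/5, 5/2, 8/5, 3/2, 5/4)
obs 2: x=4 → posterior Dirichlet(11/5, 5/2, 8/5, 3/2, 9/4)
obs 3: x=2 → posterior Dirichlet(11/5, 5/2, 13/5, 3/2, 9/4)
obs 4: x=2 → posterior Dirichlet(11/5, 5/2, 18/5, 3/2, 9/4)
obs 5: x=0 → posterior Dirichlet(16/5, 5/2, 18/5, 3/2, 9/4)
obs 6: x=4 → posterior Dirichlet(16/5, 5/2, 18/5, 3/2, 13/4)
obs 7: x=0 → posterior Dirichlet(21/5, 5/2, 18/5, 3/2, 13/4)
obs 8: x=2 → posterior Dirichlet(21/5, 5/2, 23/5, 3/2, 13/4)
obs 9: x=3 → posterior Dirichlet(21/5, 5/2, 23/5, 5/2, 13/4)
obs 10: x=1 → posterior Dirichlet(21/5, 7/2, 23/5, 5/2, 13/4)
obs 11: x=3 → posterior Dirichlet(21/5, 7/2, 23/5, 7/2, 13/4)
obs 12: x=4 → posterior Dirichlet(21/5, 7/2, 23/5, 7/2, 17/4)
obs 13: x=2 → posterior Dirichlet(21/5, 7/2, 28/5, 7/2, 17/4)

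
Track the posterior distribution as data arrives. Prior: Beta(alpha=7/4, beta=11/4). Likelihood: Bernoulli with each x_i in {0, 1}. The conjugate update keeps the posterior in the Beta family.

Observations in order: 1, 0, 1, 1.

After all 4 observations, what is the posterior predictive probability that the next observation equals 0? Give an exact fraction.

obs 1: x=1 → posterior Beta(11/4, 11/4)
obs 2: x=0 → posterior Beta(11/4, 15/4)
obs 3: x=1 → posterior Beta(15/4, 15/4)
obs 4: x=1 → posterior Beta(19/4, 15/4)

15/34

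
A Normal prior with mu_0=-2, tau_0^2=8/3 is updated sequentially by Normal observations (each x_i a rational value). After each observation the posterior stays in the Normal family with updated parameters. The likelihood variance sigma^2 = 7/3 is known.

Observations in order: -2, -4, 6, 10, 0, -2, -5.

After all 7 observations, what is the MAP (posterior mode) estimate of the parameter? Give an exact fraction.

obs 1: x=-2 → posterior Normal(-2, 56/45)
obs 2: x=-4 → posterior Normal(-62/23, 56/69)
obs 3: x=6 → posterior Normal(-14/31, 56/93)
obs 4: x=10 → posterior Normal(22/13, 56/117)
obs 5: x=0 → posterior Normal(66/47, 56/141)
obs 6: x=-2 → posterior Normal(10/11, 56/165)
obs 7: x=-5 → posterior Normal(10/63, 8/27)

10/63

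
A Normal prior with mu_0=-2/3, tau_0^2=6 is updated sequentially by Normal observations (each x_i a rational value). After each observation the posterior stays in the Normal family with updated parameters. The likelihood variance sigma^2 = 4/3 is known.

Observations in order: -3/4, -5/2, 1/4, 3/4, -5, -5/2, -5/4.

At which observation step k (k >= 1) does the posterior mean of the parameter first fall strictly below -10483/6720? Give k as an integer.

k = 6

obs 1: x=-3/4 → posterior Normal(-97/132, 12/11)
obs 2: x=-5/2 → posterior Normal(-367/240, 3/5)
obs 3: x=1/4 → posterior Normal(-85/87, 12/29)
obs 4: x=3/4 → posterior Normal(-259/456, 6/19)
obs 5: x=-5 → posterior Normal(-17/12, 12/47)
obs 6: x=-5/2 → posterior Normal(-1069/672, 3/14)
obs 7: x=-5/4 → posterior Normal(-301/195, 12/65)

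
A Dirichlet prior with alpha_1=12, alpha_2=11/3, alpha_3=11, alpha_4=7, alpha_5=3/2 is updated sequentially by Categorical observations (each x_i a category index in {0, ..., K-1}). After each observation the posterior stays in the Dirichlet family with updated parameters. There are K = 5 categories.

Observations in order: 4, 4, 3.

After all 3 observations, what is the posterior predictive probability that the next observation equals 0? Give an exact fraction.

obs 1: x=4 → posterior Dirichlet(12, 11/3, 11, 7, 5/2)
obs 2: x=4 → posterior Dirichlet(12, 11/3, 11, 7, 7/2)
obs 3: x=3 → posterior Dirichlet(12, 11/3, 11, 8, 7/2)

72/229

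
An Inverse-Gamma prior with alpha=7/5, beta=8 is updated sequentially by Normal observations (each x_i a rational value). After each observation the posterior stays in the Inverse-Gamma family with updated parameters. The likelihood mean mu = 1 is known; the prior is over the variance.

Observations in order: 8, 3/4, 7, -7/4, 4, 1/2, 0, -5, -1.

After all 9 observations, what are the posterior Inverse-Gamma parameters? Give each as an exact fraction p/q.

obs 1: x=8 → posterior Inverse-Gamma(19/10, 65/2)
obs 2: x=3/4 → posterior Inverse-Gamma(12/5, 1041/32)
obs 3: x=7 → posterior Inverse-Gamma(29/10, 1617/32)
obs 4: x=-7/4 → posterior Inverse-Gamma(17/5, 869/16)
obs 5: x=4 → posterior Inverse-Gamma(39/10, 941/16)
obs 6: x=1/2 → posterior Inverse-Gamma(22/5, 943/16)
obs 7: x=0 → posterior Inverse-Gamma(49/10, 951/16)
obs 8: x=-5 → posterior Inverse-Gamma(27/5, 1239/16)
obs 9: x=-1 → posterior Inverse-Gamma(59/10, 1271/16)

alpha=59/10, beta=1271/16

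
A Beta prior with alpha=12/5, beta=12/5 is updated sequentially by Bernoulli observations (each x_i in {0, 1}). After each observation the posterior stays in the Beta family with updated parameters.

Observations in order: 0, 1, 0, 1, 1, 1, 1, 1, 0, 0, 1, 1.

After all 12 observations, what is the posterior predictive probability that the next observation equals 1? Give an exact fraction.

13/21

obs 1: x=0 → posterior Beta(12/5, 17/5)
obs 2: x=1 → posterior Beta(17/5, 17/5)
obs 3: x=0 → posterior Beta(17/5, 22/5)
obs 4: x=1 → posterior Beta(22/5, 22/5)
obs 5: x=1 → posterior Beta(27/5, 22/5)
obs 6: x=1 → posterior Beta(32/5, 22/5)
obs 7: x=1 → posterior Beta(37/5, 22/5)
obs 8: x=1 → posterior Beta(42/5, 22/5)
obs 9: x=0 → posterior Beta(42/5, 27/5)
obs 10: x=0 → posterior Beta(42/5, 32/5)
obs 11: x=1 → posterior Beta(47/5, 32/5)
obs 12: x=1 → posterior Beta(52/5, 32/5)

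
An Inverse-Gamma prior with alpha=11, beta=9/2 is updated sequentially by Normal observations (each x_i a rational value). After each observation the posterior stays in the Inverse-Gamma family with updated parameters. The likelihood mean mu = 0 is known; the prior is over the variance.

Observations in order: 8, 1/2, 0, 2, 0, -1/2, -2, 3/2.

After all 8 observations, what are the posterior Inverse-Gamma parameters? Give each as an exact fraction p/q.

obs 1: x=8 → posterior Inverse-Gamma(23/2, 73/2)
obs 2: x=1/2 → posterior Inverse-Gamma(12, 293/8)
obs 3: x=0 → posterior Inverse-Gamma(25/2, 293/8)
obs 4: x=2 → posterior Inverse-Gamma(13, 309/8)
obs 5: x=0 → posterior Inverse-Gamma(27/2, 309/8)
obs 6: x=-1/2 → posterior Inverse-Gamma(14, 155/4)
obs 7: x=-2 → posterior Inverse-Gamma(29/2, 163/4)
obs 8: x=3/2 → posterior Inverse-Gamma(15, 335/8)

alpha=15, beta=335/8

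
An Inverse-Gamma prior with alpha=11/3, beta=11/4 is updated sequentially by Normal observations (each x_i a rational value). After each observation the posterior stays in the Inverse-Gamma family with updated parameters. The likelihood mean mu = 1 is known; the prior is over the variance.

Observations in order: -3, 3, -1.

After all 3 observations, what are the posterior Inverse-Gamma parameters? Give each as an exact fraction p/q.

alpha=31/6, beta=59/4

obs 1: x=-3 → posterior Inverse-Gamma(25/6, 43/4)
obs 2: x=3 → posterior Inverse-Gamma(14/3, 51/4)
obs 3: x=-1 → posterior Inverse-Gamma(31/6, 59/4)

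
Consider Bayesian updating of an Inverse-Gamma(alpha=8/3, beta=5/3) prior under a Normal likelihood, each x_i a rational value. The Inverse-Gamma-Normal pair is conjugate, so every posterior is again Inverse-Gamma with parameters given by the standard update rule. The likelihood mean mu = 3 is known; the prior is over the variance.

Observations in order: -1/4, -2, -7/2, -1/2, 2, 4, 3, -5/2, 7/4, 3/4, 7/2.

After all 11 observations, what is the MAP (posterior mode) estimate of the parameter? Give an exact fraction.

6361/880

obs 1: x=-1/4 → posterior Inverse-Gamma(19/6, 667/96)
obs 2: x=-2 → posterior Inverse-Gamma(11/3, 1867/96)
obs 3: x=-7/2 → posterior Inverse-Gamma(25/6, 3895/96)
obs 4: x=-1/2 → posterior Inverse-Gamma(14/3, 4483/96)
obs 5: x=2 → posterior Inverse-Gamma(31/6, 4531/96)
obs 6: x=4 → posterior Inverse-Gamma(17/3, 4579/96)
obs 7: x=3 → posterior Inverse-Gamma(37/6, 4579/96)
obs 8: x=-5/2 → posterior Inverse-Gamma(20/3, 6031/96)
obs 9: x=7/4 → posterior Inverse-Gamma(43/6, 3053/48)
obs 10: x=3/4 → posterior Inverse-Gamma(23/3, 6349/96)
obs 11: x=7/2 → posterior Inverse-Gamma(49/6, 6361/96)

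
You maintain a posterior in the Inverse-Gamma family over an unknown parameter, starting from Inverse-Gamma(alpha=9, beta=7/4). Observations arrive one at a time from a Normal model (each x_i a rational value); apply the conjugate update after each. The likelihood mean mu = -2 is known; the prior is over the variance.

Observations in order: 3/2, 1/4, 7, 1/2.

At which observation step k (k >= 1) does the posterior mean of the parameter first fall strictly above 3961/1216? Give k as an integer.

k = 3

obs 1: x=3/2 → posterior Inverse-Gamma(19/2, 63/8)
obs 2: x=1/4 → posterior Inverse-Gamma(10, 333/32)
obs 3: x=7 → posterior Inverse-Gamma(21/2, 1629/32)
obs 4: x=1/2 → posterior Inverse-Gamma(11, 1729/32)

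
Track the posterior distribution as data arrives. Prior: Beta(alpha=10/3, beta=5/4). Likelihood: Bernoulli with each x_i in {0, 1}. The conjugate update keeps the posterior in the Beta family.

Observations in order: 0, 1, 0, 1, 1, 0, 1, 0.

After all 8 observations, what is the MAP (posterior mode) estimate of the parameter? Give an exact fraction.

obs 1: x=0 → posterior Beta(10/3, 9/4)
obs 2: x=1 → posterior Beta(13/3, 9/4)
obs 3: x=0 → posterior Beta(13/3, 13/4)
obs 4: x=1 → posterior Beta(16/3, 13/4)
obs 5: x=1 → posterior Beta(19/3, 13/4)
obs 6: x=0 → posterior Beta(19/3, 17/4)
obs 7: x=1 → posterior Beta(22/3, 17/4)
obs 8: x=0 → posterior Beta(22/3, 21/4)

76/127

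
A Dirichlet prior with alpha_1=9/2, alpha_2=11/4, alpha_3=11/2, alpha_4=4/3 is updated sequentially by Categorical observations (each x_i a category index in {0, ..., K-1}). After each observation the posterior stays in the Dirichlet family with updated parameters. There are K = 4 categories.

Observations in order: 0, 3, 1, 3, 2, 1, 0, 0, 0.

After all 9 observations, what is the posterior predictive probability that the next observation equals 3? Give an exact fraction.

obs 1: x=0 → posterior Dirichlet(11/2, 11/4, 11/2, 4/3)
obs 2: x=3 → posterior Dirichlet(11/2, 11/4, 11/2, 7/3)
obs 3: x=1 → posterior Dirichlet(11/2, 15/4, 11/2, 7/3)
obs 4: x=3 → posterior Dirichlet(11/2, 15/4, 11/2, 10/3)
obs 5: x=2 → posterior Dirichlet(11/2, 15/4, 13/2, 10/3)
obs 6: x=1 → posterior Dirichlet(11/2, 19/4, 13/2, 10/3)
obs 7: x=0 → posterior Dirichlet(13/2, 19/4, 13/2, 10/3)
obs 8: x=0 → posterior Dirichlet(15/2, 19/4, 13/2, 10/3)
obs 9: x=0 → posterior Dirichlet(17/2, 19/4, 13/2, 10/3)

40/277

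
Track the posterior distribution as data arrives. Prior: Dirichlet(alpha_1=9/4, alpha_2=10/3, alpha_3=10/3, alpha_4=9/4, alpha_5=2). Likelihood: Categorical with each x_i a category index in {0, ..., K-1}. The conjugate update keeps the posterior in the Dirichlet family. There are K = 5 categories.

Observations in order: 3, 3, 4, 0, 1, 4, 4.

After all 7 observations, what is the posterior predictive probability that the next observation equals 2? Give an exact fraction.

20/121

obs 1: x=3 → posterior Dirichlet(9/4, 10/3, 10/3, 13/4, 2)
obs 2: x=3 → posterior Dirichlet(9/4, 10/3, 10/3, 17/4, 2)
obs 3: x=4 → posterior Dirichlet(9/4, 10/3, 10/3, 17/4, 3)
obs 4: x=0 → posterior Dirichlet(13/4, 10/3, 10/3, 17/4, 3)
obs 5: x=1 → posterior Dirichlet(13/4, 13/3, 10/3, 17/4, 3)
obs 6: x=4 → posterior Dirichlet(13/4, 13/3, 10/3, 17/4, 4)
obs 7: x=4 → posterior Dirichlet(13/4, 13/3, 10/3, 17/4, 5)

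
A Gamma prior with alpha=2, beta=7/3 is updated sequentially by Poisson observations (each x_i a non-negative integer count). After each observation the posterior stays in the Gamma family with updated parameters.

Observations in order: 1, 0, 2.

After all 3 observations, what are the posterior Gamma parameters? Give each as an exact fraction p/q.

obs 1: x=1 → posterior Gamma(3, 10/3)
obs 2: x=0 → posterior Gamma(3, 13/3)
obs 3: x=2 → posterior Gamma(5, 16/3)

alpha=5, beta=16/3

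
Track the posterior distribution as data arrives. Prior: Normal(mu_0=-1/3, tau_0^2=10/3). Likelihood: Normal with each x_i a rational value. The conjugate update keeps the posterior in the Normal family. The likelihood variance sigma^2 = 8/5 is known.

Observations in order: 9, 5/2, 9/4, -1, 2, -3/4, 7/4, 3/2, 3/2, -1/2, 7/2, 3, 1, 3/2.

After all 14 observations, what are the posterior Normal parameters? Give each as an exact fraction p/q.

mu_0=2709/1448, tau_0^2=20/181

obs 1: x=9 → posterior Normal(221/37, 40/37)
obs 2: x=5/2 → posterior Normal(567/124, 20/31)
obs 3: x=9/4 → posterior Normal(453/116, 40/87)
obs 4: x=-1 → posterior Normal(1259/448, 5/14)
obs 5: x=2 → posterior Normal(1459/548, 40/137)
obs 6: x=-3/4 → posterior Normal(173/81, 20/81)
obs 7: x=7/4 → posterior Normal(1559/748, 40/187)
obs 8: x=3/2 → posterior Normal(1709/848, 10/53)
obs 9: x=3/2 → posterior Normal(1859/948, 40/237)
obs 10: x=-1/2 → posterior Normal(1809/1048, 20/131)
obs 11: x=7/2 → posterior Normal(2159/1148, 40/287)
obs 12: x=3 → posterior Normal(2459/1248, 5/39)
obs 13: x=1 → posterior Normal(2559/1348, 40/337)
obs 14: x=3/2 → posterior Normal(2709/1448, 20/181)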